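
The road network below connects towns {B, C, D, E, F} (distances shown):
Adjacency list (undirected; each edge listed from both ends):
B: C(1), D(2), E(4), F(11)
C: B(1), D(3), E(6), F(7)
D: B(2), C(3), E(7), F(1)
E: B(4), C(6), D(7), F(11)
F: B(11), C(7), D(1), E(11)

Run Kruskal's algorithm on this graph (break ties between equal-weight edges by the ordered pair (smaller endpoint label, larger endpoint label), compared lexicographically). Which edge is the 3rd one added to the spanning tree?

Kruskal: consider edges lightest-first.
B-C (1): add — endpoints in different components.
D-F (1): add — endpoints in different components.
B-D (2): add — endpoints in different components.
C-D (3): skip — C and D already connected.
B-E (4): add — endpoints in different components.
The 3rd edge added is B-D.

B-D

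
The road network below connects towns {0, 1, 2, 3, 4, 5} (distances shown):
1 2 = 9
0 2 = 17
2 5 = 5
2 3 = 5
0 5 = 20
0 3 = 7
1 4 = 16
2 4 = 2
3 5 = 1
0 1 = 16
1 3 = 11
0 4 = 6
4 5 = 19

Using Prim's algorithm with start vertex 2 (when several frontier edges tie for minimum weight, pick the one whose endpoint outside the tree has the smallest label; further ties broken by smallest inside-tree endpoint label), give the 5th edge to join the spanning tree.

Prim, starting at 2.
Step 1: cheapest edge leaving the tree is 2 4 (2); add 4.
Step 2: cheapest edge leaving the tree is 2 3 (5); add 3.
Step 3: cheapest edge leaving the tree is 3 5 (1); add 5.
Step 4: cheapest edge leaving the tree is 0 4 (6); add 0.
Step 5: cheapest edge leaving the tree is 1 2 (9); add 1.
The 5th edge added is 1 2.

1-2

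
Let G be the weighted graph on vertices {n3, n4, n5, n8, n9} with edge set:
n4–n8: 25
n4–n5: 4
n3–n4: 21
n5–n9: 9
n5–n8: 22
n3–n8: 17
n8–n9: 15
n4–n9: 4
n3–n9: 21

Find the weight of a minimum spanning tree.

40

Grow the tree from n8 using Prim:
Step 1: frontier [n8–n9 15, n3–n8 17, n5–n8 22, n4–n8 25] → take n8–n9 (15); add n9.
Step 2: frontier [n3–n8 17, n5–n8 22, n4–n8 25, n4–n9 4, n5–n9 9, n3–n9 21] → take n4–n9 (4); add n4.
Step 3: frontier [n4–n5 4, n3–n4 21, n3–n8 17, n5–n8 22, n5–n9 9, n3–n9 21] → take n4–n5 (4); add n5.
Step 4: frontier [n3–n4 21, n3–n8 17, n3–n9 21] → take n3–n8 (17); add n3.
MST edges: n8–n9, n4–n9, n4–n5, n3–n8; total weight 15+4+4+17 = 40.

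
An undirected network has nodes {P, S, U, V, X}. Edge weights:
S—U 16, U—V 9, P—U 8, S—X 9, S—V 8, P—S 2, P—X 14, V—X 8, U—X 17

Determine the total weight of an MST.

Prim, starting at P.
Step 1: cheapest edge leaving the tree is P—S (2); add S.
Step 2: cheapest edge leaving the tree is P—U (8); add U.
Step 3: cheapest edge leaving the tree is S—V (8); add V.
Step 4: cheapest edge leaving the tree is V—X (8); add X.
MST edges: P—S, P—U, S—V, V—X; total weight 2+8+8+8 = 26.

26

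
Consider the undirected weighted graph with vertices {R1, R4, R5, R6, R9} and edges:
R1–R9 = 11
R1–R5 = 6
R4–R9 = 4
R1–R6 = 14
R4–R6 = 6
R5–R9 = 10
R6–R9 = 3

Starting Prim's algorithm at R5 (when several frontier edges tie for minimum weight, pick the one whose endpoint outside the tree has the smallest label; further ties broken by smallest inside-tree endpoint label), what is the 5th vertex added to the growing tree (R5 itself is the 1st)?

Grow the tree from R5 using Prim:
Step 1: frontier [R1–R5 6, R5–R9 10] → take R1–R5 (6); add R1.
Step 2: frontier [R1–R9 11, R1–R6 14, R5–R9 10] → take R5–R9 (10); add R9.
Step 3: frontier [R1–R6 14, R6–R9 3, R4–R9 4] → take R6–R9 (3); add R6.
Step 4: frontier [R4–R6 6, R4–R9 4] → take R4–R9 (4); add R4.
Vertex order: R5, R1, R9, R6, R4. The 5th vertex is R4.

R4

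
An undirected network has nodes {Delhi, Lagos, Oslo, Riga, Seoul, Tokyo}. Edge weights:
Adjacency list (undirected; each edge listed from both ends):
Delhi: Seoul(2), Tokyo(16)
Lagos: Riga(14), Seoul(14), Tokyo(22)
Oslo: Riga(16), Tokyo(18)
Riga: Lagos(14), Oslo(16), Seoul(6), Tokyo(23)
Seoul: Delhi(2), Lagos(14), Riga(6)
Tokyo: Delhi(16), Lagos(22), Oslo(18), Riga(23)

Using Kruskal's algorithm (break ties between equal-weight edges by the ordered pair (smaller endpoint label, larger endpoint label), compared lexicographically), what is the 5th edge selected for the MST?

Kruskal's algorithm — process edges by increasing weight (ties by edge label):
Delhi–Seoul (2): add. Components now {Lagos} {Delhi,Seoul} {Tokyo} {Riga} {Oslo}
Riga–Seoul (6): add. Components now {Lagos} {Delhi,Riga,Seoul} {Tokyo} {Oslo}
Lagos–Riga (14): add. Components now {Delhi,Lagos,Riga,Seoul} {Tokyo} {Oslo}
Lagos–Seoul (14): skip — Lagos and Seoul already connected.
Delhi–Tokyo (16): add. Components now {Delhi,Lagos,Riga,Seoul,Tokyo} {Oslo}
Oslo–Riga (16): add. Components now {Delhi,Lagos,Oslo,Riga,Seoul,Tokyo}
The 5th edge added is Oslo–Riga.

Oslo-Riga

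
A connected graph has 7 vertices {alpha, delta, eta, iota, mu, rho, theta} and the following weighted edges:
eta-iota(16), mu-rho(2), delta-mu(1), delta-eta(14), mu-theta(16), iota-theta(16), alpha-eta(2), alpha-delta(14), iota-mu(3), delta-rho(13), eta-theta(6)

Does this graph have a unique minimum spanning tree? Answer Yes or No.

No

Kruskal: consider edges lightest-first.
delta-mu (1): add. Components now {delta,mu} {eta} {theta} {iota} {rho} {alpha}
alpha-eta (2): add. Components now {delta,mu} {alpha,eta} {theta} {iota} {rho}
mu-rho (2): add. Components now {delta,mu,rho} {alpha,eta} {theta} {iota}
iota-mu (3): add. Components now {delta,iota,mu,rho} {alpha,eta} {theta}
eta-theta (6): add. Components now {delta,iota,mu,rho} {alpha,eta,theta}
delta-rho (13): skip — delta and rho already connected.
alpha-delta (14): add. Components now {alpha,delta,eta,iota,mu,rho,theta}
Non-tree edge delta-eta has weight 14, equal to the heaviest edge on its tree cycle — swapping gives another MST of the same weight. Not unique.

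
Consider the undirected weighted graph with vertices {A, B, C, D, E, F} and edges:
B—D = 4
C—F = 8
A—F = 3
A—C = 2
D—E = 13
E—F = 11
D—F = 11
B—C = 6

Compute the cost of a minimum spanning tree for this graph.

Kruskal: consider edges lightest-first.
A—C (2): add — endpoints in different components.
A—F (3): add — endpoints in different components.
B—D (4): add — endpoints in different components.
B—C (6): add — endpoints in different components.
C—F (8): skip — C and F already connected.
D—F (11): skip — D and F already connected.
E—F (11): add — endpoints in different components.
MST edges: A—C, A—F, B—D, B—C, E—F; total weight 2+3+4+6+11 = 26.

26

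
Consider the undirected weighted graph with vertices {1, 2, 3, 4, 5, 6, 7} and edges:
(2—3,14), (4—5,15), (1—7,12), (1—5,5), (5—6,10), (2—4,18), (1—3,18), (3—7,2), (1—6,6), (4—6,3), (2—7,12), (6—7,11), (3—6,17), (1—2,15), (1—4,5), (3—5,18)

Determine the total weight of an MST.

38

Prim, starting at 5.
Step 1: cheapest edge leaving the tree is 1—5 (5); add 1.
Step 2: cheapest edge leaving the tree is 1—4 (5); add 4.
Step 3: cheapest edge leaving the tree is 4—6 (3); add 6.
Step 4: cheapest edge leaving the tree is 6—7 (11); add 7.
Step 5: cheapest edge leaving the tree is 3—7 (2); add 3.
Step 6: cheapest edge leaving the tree is 2—7 (12); add 2.
MST edges: 1—5, 1—4, 4—6, 6—7, 3—7, 2—7; total weight 5+5+3+11+2+12 = 38.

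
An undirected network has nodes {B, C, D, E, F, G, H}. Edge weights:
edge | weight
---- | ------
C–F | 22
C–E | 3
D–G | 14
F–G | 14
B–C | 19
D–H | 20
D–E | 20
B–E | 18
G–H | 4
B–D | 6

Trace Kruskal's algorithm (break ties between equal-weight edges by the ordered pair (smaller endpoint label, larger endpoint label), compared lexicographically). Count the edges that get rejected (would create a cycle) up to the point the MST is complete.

0

Sort edges by weight, then run Kruskal:
C–E (3): add. Components now {B} {C,E} {D} {F} {G} {H}
G–H (4): add. Components now {B} {C,E} {D} {F} {G,H}
B–D (6): add. Components now {B,D} {C,E} {F} {G,H}
D–G (14): add. Components now {B,D,G,H} {C,E} {F}
F–G (14): add. Components now {B,D,F,G,H} {C,E}
B–E (18): add. Components now {B,C,D,E,F,G,H}
Edges rejected before the tree was complete: 0.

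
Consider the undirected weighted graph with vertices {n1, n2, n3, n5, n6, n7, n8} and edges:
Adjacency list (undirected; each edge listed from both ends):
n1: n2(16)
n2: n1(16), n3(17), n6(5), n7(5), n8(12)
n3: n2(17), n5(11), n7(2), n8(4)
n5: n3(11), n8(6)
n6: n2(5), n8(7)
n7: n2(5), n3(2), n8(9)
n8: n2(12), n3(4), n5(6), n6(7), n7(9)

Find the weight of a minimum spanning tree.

Prim, starting at n1.
Step 1: cheapest edge leaving the tree is n1-n2 (16); add n2.
Step 2: cheapest edge leaving the tree is n2-n6 (5); add n6.
Step 3: cheapest edge leaving the tree is n2-n7 (5); add n7.
Step 4: cheapest edge leaving the tree is n3-n7 (2); add n3.
Step 5: cheapest edge leaving the tree is n3-n8 (4); add n8.
Step 6: cheapest edge leaving the tree is n5-n8 (6); add n5.
MST edges: n1-n2, n2-n6, n2-n7, n3-n7, n3-n8, n5-n8; total weight 16+5+5+2+4+6 = 38.

38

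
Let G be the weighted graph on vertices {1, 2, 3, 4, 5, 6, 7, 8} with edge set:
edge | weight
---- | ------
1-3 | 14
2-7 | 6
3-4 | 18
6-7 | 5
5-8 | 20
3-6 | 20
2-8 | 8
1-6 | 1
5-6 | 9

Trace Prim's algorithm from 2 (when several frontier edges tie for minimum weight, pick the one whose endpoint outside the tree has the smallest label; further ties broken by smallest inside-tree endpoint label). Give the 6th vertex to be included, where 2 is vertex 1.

5

Prim, starting at 2.
Step 1: frontier [2-7 6, 2-8 8] → take 2-7 (6); add 7.
Step 2: frontier [2-8 8, 6-7 5] → take 6-7 (5); add 6.
Step 3: frontier [2-8 8, 1-6 1, 5-6 9, 3-6 20] → take 1-6 (1); add 1.
Step 4: frontier [1-3 14, 2-8 8, 5-6 9, 3-6 20] → take 2-8 (8); add 8.
Step 5: frontier [1-3 14, 5-6 9, 3-6 20, 5-8 20] → take 5-6 (9); add 5.
Step 6: frontier [1-3 14, 3-6 20] → take 1-3 (14); add 3.
Step 7: frontier [3-4 18] → take 3-4 (18); add 4.
Vertex order: 2, 7, 6, 1, 8, 5, 3, 4. The 6th vertex is 5.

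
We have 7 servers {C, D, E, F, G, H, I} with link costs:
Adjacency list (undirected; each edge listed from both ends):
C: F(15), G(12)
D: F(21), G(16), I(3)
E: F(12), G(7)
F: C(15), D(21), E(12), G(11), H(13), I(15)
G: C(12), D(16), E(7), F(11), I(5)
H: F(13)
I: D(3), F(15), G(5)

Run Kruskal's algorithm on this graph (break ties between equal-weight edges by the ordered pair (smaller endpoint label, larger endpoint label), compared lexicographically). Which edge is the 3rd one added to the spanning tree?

E-G

Sort edges by weight, then run Kruskal:
D—I (3): add — endpoints in different components.
G—I (5): add — endpoints in different components.
E—G (7): add — endpoints in different components.
F—G (11): add — endpoints in different components.
C—G (12): add — endpoints in different components.
E—F (12): skip — E and F already connected.
F—H (13): add — endpoints in different components.
The 3rd edge added is E—G.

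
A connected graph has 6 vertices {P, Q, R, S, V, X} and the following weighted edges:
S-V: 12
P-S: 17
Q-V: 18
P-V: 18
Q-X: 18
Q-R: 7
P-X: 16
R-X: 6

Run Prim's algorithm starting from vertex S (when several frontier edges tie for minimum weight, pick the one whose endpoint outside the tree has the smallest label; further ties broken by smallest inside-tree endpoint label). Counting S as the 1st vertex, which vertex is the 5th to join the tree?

R

Prim's algorithm from S:
Step 1: cheapest edge leaving the tree is S-V (12); add V.
Step 2: cheapest edge leaving the tree is P-S (17); add P.
Step 3: cheapest edge leaving the tree is P-X (16); add X.
Step 4: cheapest edge leaving the tree is R-X (6); add R.
Step 5: cheapest edge leaving the tree is Q-R (7); add Q.
Vertex order: S, V, P, X, R, Q. The 5th vertex is R.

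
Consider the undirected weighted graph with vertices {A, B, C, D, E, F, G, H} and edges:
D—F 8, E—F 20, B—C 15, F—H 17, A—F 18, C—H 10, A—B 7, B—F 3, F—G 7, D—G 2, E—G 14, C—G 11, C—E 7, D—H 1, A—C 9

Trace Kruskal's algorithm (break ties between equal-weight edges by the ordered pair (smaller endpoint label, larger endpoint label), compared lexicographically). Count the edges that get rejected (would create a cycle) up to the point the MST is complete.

1

Kruskal: consider edges lightest-first.
D—H (1): add — endpoints in different components.
D—G (2): add — endpoints in different components.
B—F (3): add — endpoints in different components.
A—B (7): add — endpoints in different components.
C—E (7): add — endpoints in different components.
F—G (7): add — endpoints in different components.
D—F (8): skip — D and F already connected.
A—C (9): add — endpoints in different components.
Edges rejected before the tree was complete: 1.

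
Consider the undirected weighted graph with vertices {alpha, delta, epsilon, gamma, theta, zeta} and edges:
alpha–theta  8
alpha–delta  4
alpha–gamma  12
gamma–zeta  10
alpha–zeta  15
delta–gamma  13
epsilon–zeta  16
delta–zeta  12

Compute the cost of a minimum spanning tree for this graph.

Prim, starting at alpha.
Step 1: cheapest edge leaving the tree is alpha–delta (4); add delta.
Step 2: cheapest edge leaving the tree is alpha–theta (8); add theta.
Step 3: cheapest edge leaving the tree is alpha–gamma (12); add gamma.
Step 4: cheapest edge leaving the tree is gamma–zeta (10); add zeta.
Step 5: cheapest edge leaving the tree is epsilon–zeta (16); add epsilon.
MST edges: alpha–delta, alpha–theta, alpha–gamma, gamma–zeta, epsilon–zeta; total weight 4+8+12+10+16 = 50.

50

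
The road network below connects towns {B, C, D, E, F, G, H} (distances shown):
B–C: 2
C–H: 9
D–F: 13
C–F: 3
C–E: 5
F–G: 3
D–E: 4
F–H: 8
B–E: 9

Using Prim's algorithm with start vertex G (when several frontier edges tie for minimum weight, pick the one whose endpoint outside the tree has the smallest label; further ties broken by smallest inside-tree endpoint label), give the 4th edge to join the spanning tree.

Prim, starting at G.
Step 1: cheapest edge leaving the tree is F–G (3); add F.
Step 2: cheapest edge leaving the tree is C–F (3); add C.
Step 3: cheapest edge leaving the tree is B–C (2); add B.
Step 4: cheapest edge leaving the tree is C–E (5); add E.
Step 5: cheapest edge leaving the tree is D–E (4); add D.
Step 6: cheapest edge leaving the tree is F–H (8); add H.
The 4th edge added is C–E.

C-E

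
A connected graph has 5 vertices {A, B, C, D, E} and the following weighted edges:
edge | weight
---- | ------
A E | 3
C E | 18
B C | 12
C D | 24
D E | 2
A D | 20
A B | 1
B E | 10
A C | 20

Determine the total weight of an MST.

Prim's algorithm from C:
Step 1: cheapest edge leaving the tree is B C (12); add B.
Step 2: cheapest edge leaving the tree is A B (1); add A.
Step 3: cheapest edge leaving the tree is A E (3); add E.
Step 4: cheapest edge leaving the tree is D E (2); add D.
MST edges: B C, A B, A E, D E; total weight 12+1+3+2 = 18.

18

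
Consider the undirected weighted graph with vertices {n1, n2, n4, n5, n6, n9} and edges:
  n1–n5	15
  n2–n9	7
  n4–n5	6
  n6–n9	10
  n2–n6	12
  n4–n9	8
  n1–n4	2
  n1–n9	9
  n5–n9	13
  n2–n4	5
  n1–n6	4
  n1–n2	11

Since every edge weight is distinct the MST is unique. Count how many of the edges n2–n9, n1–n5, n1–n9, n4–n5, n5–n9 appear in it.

2

Sort edges by weight, then run Kruskal:
n1–n4 (2): add. Components now {n6} {n1,n4} {n2} {n9} {n5}
n1–n6 (4): add. Components now {n1,n4,n6} {n2} {n9} {n5}
n2–n4 (5): add. Components now {n1,n2,n4,n6} {n9} {n5}
n4–n5 (6): add. Components now {n1,n2,n4,n5,n6} {n9}
n2–n9 (7): add. Components now {n1,n2,n4,n5,n6,n9}
MST edge set: {n1–n4, n1–n6, n2–n4, n4–n5, n2–n9}.
Of the listed edges, {n2–n9, n4–n5} are in the MST → 2.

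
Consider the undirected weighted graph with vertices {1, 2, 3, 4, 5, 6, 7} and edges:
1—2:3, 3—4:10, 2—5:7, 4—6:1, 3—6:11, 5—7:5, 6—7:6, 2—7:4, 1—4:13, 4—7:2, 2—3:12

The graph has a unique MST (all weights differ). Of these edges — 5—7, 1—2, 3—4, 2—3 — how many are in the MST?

Kruskal's algorithm — process edges by increasing weight (ties by edge label):
4—6 (1): add — endpoints in different components.
4—7 (2): add — endpoints in different components.
1—2 (3): add — endpoints in different components.
2—7 (4): add — endpoints in different components.
5—7 (5): add — endpoints in different components.
6—7 (6): skip — 6 and 7 already connected.
2—5 (7): skip — 2 and 5 already connected.
3—4 (10): add — endpoints in different components.
MST edge set: {4—6, 4—7, 1—2, 2—7, 5—7, 3—4}.
Of the listed edges, {5—7, 1—2, 3—4} are in the MST → 3.

3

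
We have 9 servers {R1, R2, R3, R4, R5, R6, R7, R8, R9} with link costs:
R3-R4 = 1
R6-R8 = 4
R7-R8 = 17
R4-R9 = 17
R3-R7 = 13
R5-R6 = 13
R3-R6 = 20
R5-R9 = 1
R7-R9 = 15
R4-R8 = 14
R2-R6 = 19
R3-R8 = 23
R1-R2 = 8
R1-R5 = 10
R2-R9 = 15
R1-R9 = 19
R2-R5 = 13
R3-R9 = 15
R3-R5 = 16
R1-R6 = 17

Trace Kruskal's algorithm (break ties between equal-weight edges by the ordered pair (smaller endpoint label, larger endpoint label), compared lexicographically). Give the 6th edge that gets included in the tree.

Sort edges by weight, then run Kruskal:
R3-R4 (1): add — endpoints in different components.
R5-R9 (1): add — endpoints in different components.
R6-R8 (4): add — endpoints in different components.
R1-R2 (8): add — endpoints in different components.
R1-R5 (10): add — endpoints in different components.
R2-R5 (13): skip — R2 and R5 already connected.
R3-R7 (13): add — endpoints in different components.
R5-R6 (13): add — endpoints in different components.
R4-R8 (14): add — endpoints in different components.
The 6th edge added is R3-R7.

R3-R7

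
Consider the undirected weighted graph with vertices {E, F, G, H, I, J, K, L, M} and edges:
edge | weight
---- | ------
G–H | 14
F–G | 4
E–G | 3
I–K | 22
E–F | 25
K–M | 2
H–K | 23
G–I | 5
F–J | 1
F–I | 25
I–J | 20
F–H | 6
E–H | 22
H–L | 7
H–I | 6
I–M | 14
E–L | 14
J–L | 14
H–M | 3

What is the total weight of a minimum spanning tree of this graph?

31

Sort edges by weight, then run Kruskal:
F–J (1): add — endpoints in different components.
K–M (2): add — endpoints in different components.
E–G (3): add — endpoints in different components.
H–M (3): add — endpoints in different components.
F–G (4): add — endpoints in different components.
G–I (5): add — endpoints in different components.
F–H (6): add — endpoints in different components.
H–I (6): skip — H and I already connected.
H–L (7): add — endpoints in different components.
MST edges: F–J, K–M, E–G, H–M, F–G, G–I, F–H, H–L; total weight 1+2+3+3+4+5+6+7 = 31.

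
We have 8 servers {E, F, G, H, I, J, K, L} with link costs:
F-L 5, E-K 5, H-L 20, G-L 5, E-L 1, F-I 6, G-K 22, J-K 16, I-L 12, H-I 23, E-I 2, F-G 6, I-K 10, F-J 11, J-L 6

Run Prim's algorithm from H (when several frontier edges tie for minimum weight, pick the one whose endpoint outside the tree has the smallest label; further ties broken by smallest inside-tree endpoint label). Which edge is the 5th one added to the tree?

Grow the tree from H using Prim:
Step 1: cheapest edge leaving the tree is H-L (20); add L.
Step 2: cheapest edge leaving the tree is E-L (1); add E.
Step 3: cheapest edge leaving the tree is E-I (2); add I.
Step 4: cheapest edge leaving the tree is F-L (5); add F.
Step 5: cheapest edge leaving the tree is G-L (5); add G.
Step 6: cheapest edge leaving the tree is E-K (5); add K.
Step 7: cheapest edge leaving the tree is J-L (6); add J.
The 5th edge added is G-L.

G-L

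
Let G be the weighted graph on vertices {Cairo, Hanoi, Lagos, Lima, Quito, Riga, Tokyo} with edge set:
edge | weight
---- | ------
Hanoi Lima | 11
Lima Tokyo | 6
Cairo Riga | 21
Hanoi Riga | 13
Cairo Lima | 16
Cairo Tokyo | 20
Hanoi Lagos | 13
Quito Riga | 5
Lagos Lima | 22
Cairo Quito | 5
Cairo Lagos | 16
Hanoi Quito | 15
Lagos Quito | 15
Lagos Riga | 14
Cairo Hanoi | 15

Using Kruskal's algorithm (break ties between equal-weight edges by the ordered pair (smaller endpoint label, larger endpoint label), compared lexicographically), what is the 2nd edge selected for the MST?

Kruskal: consider edges lightest-first.
Cairo Quito (5): add — endpoints in different components.
Quito Riga (5): add — endpoints in different components.
Lima Tokyo (6): add — endpoints in different components.
Hanoi Lima (11): add — endpoints in different components.
Hanoi Lagos (13): add — endpoints in different components.
Hanoi Riga (13): add — endpoints in different components.
The 2nd edge added is Quito Riga.

Quito-Riga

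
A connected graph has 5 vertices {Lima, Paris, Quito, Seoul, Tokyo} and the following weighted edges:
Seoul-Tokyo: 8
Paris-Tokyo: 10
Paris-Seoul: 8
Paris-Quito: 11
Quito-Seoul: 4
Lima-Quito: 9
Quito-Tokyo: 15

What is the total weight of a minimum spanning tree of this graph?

Kruskal's algorithm — process edges by increasing weight (ties by edge label):
Quito-Seoul (4): add — endpoints in different components.
Paris-Seoul (8): add — endpoints in different components.
Seoul-Tokyo (8): add — endpoints in different components.
Lima-Quito (9): add — endpoints in different components.
MST edges: Quito-Seoul, Paris-Seoul, Seoul-Tokyo, Lima-Quito; total weight 4+8+8+9 = 29.

29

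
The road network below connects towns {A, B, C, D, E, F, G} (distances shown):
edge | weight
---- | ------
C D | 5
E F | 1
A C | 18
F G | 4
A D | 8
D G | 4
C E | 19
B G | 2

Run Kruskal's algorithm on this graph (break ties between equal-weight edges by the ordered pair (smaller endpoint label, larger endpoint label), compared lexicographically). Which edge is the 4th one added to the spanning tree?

F-G

Kruskal's algorithm — process edges by increasing weight (ties by edge label):
E F (1): add — endpoints in different components.
B G (2): add — endpoints in different components.
D G (4): add — endpoints in different components.
F G (4): add — endpoints in different components.
C D (5): add — endpoints in different components.
A D (8): add — endpoints in different components.
The 4th edge added is F G.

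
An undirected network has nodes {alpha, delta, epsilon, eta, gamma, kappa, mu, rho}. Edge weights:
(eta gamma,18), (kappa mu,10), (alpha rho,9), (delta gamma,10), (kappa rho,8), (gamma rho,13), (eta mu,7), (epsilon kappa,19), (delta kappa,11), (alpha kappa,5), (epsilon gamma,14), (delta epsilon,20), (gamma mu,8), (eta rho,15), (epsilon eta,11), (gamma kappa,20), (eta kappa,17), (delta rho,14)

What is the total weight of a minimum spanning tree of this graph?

Kruskal's algorithm — process edges by increasing weight (ties by edge label):
alpha kappa (5): add — endpoints in different components.
eta mu (7): add — endpoints in different components.
gamma mu (8): add — endpoints in different components.
kappa rho (8): add — endpoints in different components.
alpha rho (9): skip — alpha and rho already connected.
delta gamma (10): add — endpoints in different components.
kappa mu (10): add — endpoints in different components.
delta kappa (11): skip — kappa and delta already connected.
epsilon eta (11): add — endpoints in different components.
MST edges: alpha kappa, eta mu, gamma mu, kappa rho, delta gamma, kappa mu, epsilon eta; total weight 5+7+8+8+10+10+11 = 59.

59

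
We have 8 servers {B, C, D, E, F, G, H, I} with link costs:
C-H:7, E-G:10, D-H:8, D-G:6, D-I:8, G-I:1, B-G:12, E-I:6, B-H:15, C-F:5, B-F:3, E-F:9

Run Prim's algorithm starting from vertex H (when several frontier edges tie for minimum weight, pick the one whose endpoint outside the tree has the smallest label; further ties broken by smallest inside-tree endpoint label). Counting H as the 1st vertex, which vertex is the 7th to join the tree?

I

Grow the tree from H using Prim:
Step 1: cheapest edge leaving the tree is C-H (7); add C.
Step 2: cheapest edge leaving the tree is C-F (5); add F.
Step 3: cheapest edge leaving the tree is B-F (3); add B.
Step 4: cheapest edge leaving the tree is D-H (8); add D.
Step 5: cheapest edge leaving the tree is D-G (6); add G.
Step 6: cheapest edge leaving the tree is G-I (1); add I.
Step 7: cheapest edge leaving the tree is E-I (6); add E.
Vertex order: H, C, F, B, D, G, I, E. The 7th vertex is I.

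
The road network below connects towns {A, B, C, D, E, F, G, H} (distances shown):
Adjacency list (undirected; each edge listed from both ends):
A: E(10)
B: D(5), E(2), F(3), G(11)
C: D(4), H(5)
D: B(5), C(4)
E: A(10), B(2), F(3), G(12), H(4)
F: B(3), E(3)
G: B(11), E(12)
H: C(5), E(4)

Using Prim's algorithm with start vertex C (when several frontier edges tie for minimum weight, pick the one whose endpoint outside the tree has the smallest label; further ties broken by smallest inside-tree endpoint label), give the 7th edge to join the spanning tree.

Grow the tree from C using Prim:
Step 1: cheapest edge leaving the tree is C D (4); add D.
Step 2: cheapest edge leaving the tree is B D (5); add B.
Step 3: cheapest edge leaving the tree is B E (2); add E.
Step 4: cheapest edge leaving the tree is B F (3); add F.
Step 5: cheapest edge leaving the tree is E H (4); add H.
Step 6: cheapest edge leaving the tree is A E (10); add A.
Step 7: cheapest edge leaving the tree is B G (11); add G.
The 7th edge added is B G.

B-G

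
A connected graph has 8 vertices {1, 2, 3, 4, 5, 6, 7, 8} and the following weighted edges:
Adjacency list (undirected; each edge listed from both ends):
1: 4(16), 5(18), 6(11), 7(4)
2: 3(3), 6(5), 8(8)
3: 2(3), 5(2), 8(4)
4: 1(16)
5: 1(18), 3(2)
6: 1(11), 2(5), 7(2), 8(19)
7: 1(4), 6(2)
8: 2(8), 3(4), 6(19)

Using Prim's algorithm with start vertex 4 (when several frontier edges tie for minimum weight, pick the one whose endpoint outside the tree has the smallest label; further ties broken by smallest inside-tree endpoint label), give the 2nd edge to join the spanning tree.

Grow the tree from 4 using Prim:
Step 1: frontier [1—4 16] → take 1—4 (16); add 1.
Step 2: frontier [1—7 4, 1—6 11, 1—5 18] → take 1—7 (4); add 7.
Step 3: frontier [1—6 11, 1—5 18, 6—7 2] → take 6—7 (2); add 6.
Step 4: frontier [1—5 18, 2—6 5, 6—8 19] → take 2—6 (5); add 2.
Step 5: frontier [1—5 18, 2—3 3, 2—8 8, 6—8 19] → take 2—3 (3); add 3.
Step 6: frontier [1—5 18, 2—8 8, 3—5 2, 3—8 4, 6—8 19] → take 3—5 (2); add 5.
Step 7: frontier [2—8 8, 3—8 4, 6—8 19] → take 3—8 (4); add 8.
The 2nd edge added is 1—7.

1-7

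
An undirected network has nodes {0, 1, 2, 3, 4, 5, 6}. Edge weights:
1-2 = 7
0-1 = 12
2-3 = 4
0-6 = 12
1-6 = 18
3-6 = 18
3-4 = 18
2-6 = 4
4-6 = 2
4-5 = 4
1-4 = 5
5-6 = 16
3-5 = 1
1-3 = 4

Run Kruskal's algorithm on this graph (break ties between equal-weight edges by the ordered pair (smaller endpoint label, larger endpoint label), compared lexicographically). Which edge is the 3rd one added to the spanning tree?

1-3

Sort edges by weight, then run Kruskal:
3-5 (1): add. Components now {0} {1} {2} {3,5} {4} {6}
4-6 (2): add. Components now {0} {1} {2} {3,5} {4,6}
1-3 (4): add. Components now {0} {1,3,5} {2} {4,6}
2-3 (4): add. Components now {0} {1,2,3,5} {4,6}
2-6 (4): add. Components now {0} {1,2,3,4,5,6}
4-5 (4): skip — 4 and 5 already connected.
1-4 (5): skip — 1 and 4 already connected.
1-2 (7): skip — 1 and 2 already connected.
0-1 (12): add. Components now {0,1,2,3,4,5,6}
The 3rd edge added is 1-3.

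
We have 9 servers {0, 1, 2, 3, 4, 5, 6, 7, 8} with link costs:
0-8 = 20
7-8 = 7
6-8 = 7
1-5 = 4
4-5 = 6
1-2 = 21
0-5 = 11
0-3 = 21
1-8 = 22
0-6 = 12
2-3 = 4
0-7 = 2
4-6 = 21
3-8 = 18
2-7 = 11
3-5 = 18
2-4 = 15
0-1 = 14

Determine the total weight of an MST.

52

Grow the tree from 0 using Prim:
Step 1: cheapest edge leaving the tree is 0-7 (2); add 7.
Step 2: cheapest edge leaving the tree is 7-8 (7); add 8.
Step 3: cheapest edge leaving the tree is 6-8 (7); add 6.
Step 4: cheapest edge leaving the tree is 2-7 (11); add 2.
Step 5: cheapest edge leaving the tree is 2-3 (4); add 3.
Step 6: cheapest edge leaving the tree is 0-5 (11); add 5.
Step 7: cheapest edge leaving the tree is 1-5 (4); add 1.
Step 8: cheapest edge leaving the tree is 4-5 (6); add 4.
MST edges: 0-7, 7-8, 6-8, 2-7, 2-3, 0-5, 1-5, 4-5; total weight 2+7+7+11+4+11+4+6 = 52.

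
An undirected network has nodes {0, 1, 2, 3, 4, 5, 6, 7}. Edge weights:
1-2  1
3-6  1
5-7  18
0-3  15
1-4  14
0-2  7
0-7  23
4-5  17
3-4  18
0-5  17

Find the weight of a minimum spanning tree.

Prim, starting at 1.
Step 1: cheapest edge leaving the tree is 1-2 (1); add 2.
Step 2: cheapest edge leaving the tree is 0-2 (7); add 0.
Step 3: cheapest edge leaving the tree is 1-4 (14); add 4.
Step 4: cheapest edge leaving the tree is 0-3 (15); add 3.
Step 5: cheapest edge leaving the tree is 3-6 (1); add 6.
Step 6: cheapest edge leaving the tree is 0-5 (17); add 5.
Step 7: cheapest edge leaving the tree is 5-7 (18); add 7.
MST edges: 1-2, 0-2, 1-4, 0-3, 3-6, 0-5, 5-7; total weight 1+7+14+15+1+17+18 = 73.

73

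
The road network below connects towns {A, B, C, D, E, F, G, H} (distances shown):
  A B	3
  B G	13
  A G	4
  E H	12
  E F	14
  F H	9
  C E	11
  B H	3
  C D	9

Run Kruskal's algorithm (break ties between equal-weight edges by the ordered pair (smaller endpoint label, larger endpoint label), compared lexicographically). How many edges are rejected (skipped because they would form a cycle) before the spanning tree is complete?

Kruskal's algorithm — process edges by increasing weight (ties by edge label):
A B (3): add — endpoints in different components.
B H (3): add — endpoints in different components.
A G (4): add — endpoints in different components.
C D (9): add — endpoints in different components.
F H (9): add — endpoints in different components.
C E (11): add — endpoints in different components.
E H (12): add — endpoints in different components.
Edges rejected before the tree was complete: 0.

0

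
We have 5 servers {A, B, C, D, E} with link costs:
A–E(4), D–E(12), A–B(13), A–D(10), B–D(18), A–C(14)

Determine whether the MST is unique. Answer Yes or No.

Kruskal's algorithm — process edges by increasing weight (ties by edge label):
A–E (4): add. Components now {A,E} {B} {C} {D}
A–D (10): add. Components now {A,D,E} {B} {C}
D–E (12): skip — D and E already connected.
A–B (13): add. Components now {A,B,D,E} {C}
A–C (14): add. Components now {A,B,C,D,E}
Every non-tree edge has weight strictly greater than the heaviest edge on the tree path between its endpoints, so the MST is unique.

Yes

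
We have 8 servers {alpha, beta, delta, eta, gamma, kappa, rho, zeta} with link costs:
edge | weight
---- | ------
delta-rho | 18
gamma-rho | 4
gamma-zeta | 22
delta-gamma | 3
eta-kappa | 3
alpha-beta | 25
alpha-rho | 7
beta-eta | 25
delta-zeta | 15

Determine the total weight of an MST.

82

Grow the tree from delta using Prim:
Step 1: cheapest edge leaving the tree is delta-gamma (3); add gamma.
Step 2: cheapest edge leaving the tree is gamma-rho (4); add rho.
Step 3: cheapest edge leaving the tree is alpha-rho (7); add alpha.
Step 4: cheapest edge leaving the tree is delta-zeta (15); add zeta.
Step 5: cheapest edge leaving the tree is alpha-beta (25); add beta.
Step 6: cheapest edge leaving the tree is beta-eta (25); add eta.
Step 7: cheapest edge leaving the tree is eta-kappa (3); add kappa.
MST edges: delta-gamma, gamma-rho, alpha-rho, delta-zeta, alpha-beta, beta-eta, eta-kappa; total weight 3+4+7+15+25+25+3 = 82.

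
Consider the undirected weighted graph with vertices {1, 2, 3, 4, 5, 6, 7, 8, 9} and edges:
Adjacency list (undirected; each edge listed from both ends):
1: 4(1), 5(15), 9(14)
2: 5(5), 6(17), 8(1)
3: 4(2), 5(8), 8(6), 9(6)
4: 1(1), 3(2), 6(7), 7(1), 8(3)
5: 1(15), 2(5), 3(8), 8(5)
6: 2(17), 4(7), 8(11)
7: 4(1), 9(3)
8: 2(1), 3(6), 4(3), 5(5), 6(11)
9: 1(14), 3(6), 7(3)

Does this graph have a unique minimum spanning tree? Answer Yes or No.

No

Kruskal's algorithm — process edges by increasing weight (ties by edge label):
1-4 (1): add — endpoints in different components.
2-8 (1): add — endpoints in different components.
4-7 (1): add — endpoints in different components.
3-4 (2): add — endpoints in different components.
4-8 (3): add — endpoints in different components.
7-9 (3): add — endpoints in different components.
2-5 (5): add — endpoints in different components.
5-8 (5): skip — 5 and 8 already connected.
3-8 (6): skip — 3 and 8 already connected.
3-9 (6): skip — 3 and 9 already connected.
4-6 (7): add — endpoints in different components.
Non-tree edge 5-8 has weight 5, equal to the heaviest edge on its tree cycle — swapping gives another MST of the same weight. Not unique.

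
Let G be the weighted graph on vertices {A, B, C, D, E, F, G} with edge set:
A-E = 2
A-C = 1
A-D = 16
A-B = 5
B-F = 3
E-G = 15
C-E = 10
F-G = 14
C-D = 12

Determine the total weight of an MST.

Grow the tree from B using Prim:
Step 1: frontier [B-F 3, A-B 5] → take B-F (3); add F.
Step 2: frontier [A-B 5, F-G 14] → take A-B (5); add A.
Step 3: frontier [A-C 1, A-E 2, A-D 16, F-G 14] → take A-C (1); add C.
Step 4: frontier [A-E 2, A-D 16, C-E 10, C-D 12, F-G 14] → take A-E (2); add E.
Step 5: frontier [A-D 16, C-D 12, E-G 15, F-G 14] → take C-D (12); add D.
Step 6: frontier [E-G 15, F-G 14] → take F-G (14); add G.
MST edges: B-F, A-B, A-C, A-E, C-D, F-G; total weight 3+5+1+2+12+14 = 37.

37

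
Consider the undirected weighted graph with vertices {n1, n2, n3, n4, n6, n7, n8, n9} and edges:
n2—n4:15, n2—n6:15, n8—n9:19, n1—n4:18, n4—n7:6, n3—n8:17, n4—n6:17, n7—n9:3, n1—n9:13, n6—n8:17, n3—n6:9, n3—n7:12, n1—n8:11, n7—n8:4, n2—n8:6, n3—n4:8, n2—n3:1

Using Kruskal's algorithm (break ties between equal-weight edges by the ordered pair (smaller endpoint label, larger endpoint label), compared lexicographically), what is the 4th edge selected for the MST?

n2-n8

Kruskal's algorithm — process edges by increasing weight (ties by edge label):
n2—n3 (1): add — endpoints in different components.
n7—n9 (3): add — endpoints in different components.
n7—n8 (4): add — endpoints in different components.
n2—n8 (6): add — endpoints in different components.
n4—n7 (6): add — endpoints in different components.
n3—n4 (8): skip — n4 and n3 already connected.
n3—n6 (9): add — endpoints in different components.
n1—n8 (11): add — endpoints in different components.
The 4th edge added is n2—n8.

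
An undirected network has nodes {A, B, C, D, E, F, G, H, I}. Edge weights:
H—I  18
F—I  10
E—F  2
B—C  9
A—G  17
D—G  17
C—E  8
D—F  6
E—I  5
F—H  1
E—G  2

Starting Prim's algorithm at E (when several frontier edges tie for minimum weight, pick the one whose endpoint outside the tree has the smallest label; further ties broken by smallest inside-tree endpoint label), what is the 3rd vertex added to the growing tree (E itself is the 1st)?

Prim's algorithm from E:
Step 1: cheapest edge leaving the tree is E—F (2); add F.
Step 2: cheapest edge leaving the tree is F—H (1); add H.
Step 3: cheapest edge leaving the tree is E—G (2); add G.
Step 4: cheapest edge leaving the tree is E—I (5); add I.
Step 5: cheapest edge leaving the tree is D—F (6); add D.
Step 6: cheapest edge leaving the tree is C—E (8); add C.
Step 7: cheapest edge leaving the tree is B—C (9); add B.
Step 8: cheapest edge leaving the tree is A—G (17); add A.
Vertex order: E, F, H, G, I, D, C, B, A. The 3rd vertex is H.

H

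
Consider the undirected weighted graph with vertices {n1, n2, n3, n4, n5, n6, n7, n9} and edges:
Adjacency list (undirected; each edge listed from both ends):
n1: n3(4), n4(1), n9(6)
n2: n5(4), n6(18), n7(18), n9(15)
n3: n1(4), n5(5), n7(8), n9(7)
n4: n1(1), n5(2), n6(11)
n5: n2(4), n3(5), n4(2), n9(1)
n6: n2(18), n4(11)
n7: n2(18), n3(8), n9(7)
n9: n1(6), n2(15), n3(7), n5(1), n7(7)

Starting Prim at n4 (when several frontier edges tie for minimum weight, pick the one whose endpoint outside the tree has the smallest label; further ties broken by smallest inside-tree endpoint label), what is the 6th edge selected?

n7-n9

Prim's algorithm from n4:
Step 1: cheapest edge leaving the tree is n1—n4 (1); add n1.
Step 2: cheapest edge leaving the tree is n4—n5 (2); add n5.
Step 3: cheapest edge leaving the tree is n5—n9 (1); add n9.
Step 4: cheapest edge leaving the tree is n2—n5 (4); add n2.
Step 5: cheapest edge leaving the tree is n1—n3 (4); add n3.
Step 6: cheapest edge leaving the tree is n7—n9 (7); add n7.
Step 7: cheapest edge leaving the tree is n4—n6 (11); add n6.
The 6th edge added is n7—n9.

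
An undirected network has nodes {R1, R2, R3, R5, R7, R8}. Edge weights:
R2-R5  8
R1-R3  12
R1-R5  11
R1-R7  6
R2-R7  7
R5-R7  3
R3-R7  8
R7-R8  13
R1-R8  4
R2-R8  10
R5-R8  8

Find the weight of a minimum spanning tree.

28

Prim's algorithm from R1:
Step 1: frontier [R1-R8 4, R1-R7 6, R1-R5 11, R1-R3 12] → take R1-R8 (4); add R8.
Step 2: frontier [R1-R7 6, R1-R5 11, R1-R3 12, R5-R8 8, R2-R8 10, R7-R8 13] → take R1-R7 (6); add R7.
Step 3: frontier [R1-R5 11, R1-R3 12, R5-R7 3, R2-R7 7, R3-R7 8, R5-R8 8, R2-R8 10] → take R5-R7 (3); add R5.
Step 4: frontier [R1-R3 12, R2-R5 8, R2-R7 7, R3-R7 8, R2-R8 10] → take R2-R7 (7); add R2.
Step 5: frontier [R1-R3 12, R3-R7 8] → take R3-R7 (8); add R3.
MST edges: R1-R8, R1-R7, R5-R7, R2-R7, R3-R7; total weight 4+6+3+7+8 = 28.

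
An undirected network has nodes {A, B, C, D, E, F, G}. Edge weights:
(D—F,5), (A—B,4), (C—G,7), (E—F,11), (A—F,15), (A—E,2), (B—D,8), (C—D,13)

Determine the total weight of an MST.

Sort edges by weight, then run Kruskal:
A—E (2): add — endpoints in different components.
A—B (4): add — endpoints in different components.
D—F (5): add — endpoints in different components.
C—G (7): add — endpoints in different components.
B—D (8): add — endpoints in different components.
E—F (11): skip — E and F already connected.
C—D (13): add — endpoints in different components.
MST edges: A—E, A—B, D—F, C—G, B—D, C—D; total weight 2+4+5+7+8+13 = 39.

39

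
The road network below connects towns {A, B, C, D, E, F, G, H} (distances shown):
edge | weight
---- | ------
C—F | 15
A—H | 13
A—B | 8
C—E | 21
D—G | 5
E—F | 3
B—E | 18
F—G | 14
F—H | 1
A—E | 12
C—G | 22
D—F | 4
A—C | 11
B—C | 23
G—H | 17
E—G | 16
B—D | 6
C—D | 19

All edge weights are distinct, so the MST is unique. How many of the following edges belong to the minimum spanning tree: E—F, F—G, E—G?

Kruskal's algorithm — process edges by increasing weight (ties by edge label):
F—H (1): add — endpoints in different components.
E—F (3): add — endpoints in different components.
D—F (4): add — endpoints in different components.
D—G (5): add — endpoints in different components.
B—D (6): add — endpoints in different components.
A—B (8): add — endpoints in different components.
A—C (11): add — endpoints in different components.
MST edge set: {F—H, E—F, D—F, D—G, B—D, A—B, A—C}.
Of the listed edges, {E—F} are in the MST → 1.

1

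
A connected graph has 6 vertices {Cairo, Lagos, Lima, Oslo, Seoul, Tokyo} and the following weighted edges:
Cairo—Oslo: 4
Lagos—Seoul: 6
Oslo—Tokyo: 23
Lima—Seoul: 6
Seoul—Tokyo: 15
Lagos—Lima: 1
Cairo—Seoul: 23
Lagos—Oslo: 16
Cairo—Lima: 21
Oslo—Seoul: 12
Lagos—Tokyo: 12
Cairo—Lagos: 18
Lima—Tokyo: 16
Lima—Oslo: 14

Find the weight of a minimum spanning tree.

Grow the tree from Cairo using Prim:
Step 1: cheapest edge leaving the tree is Cairo—Oslo (4); add Oslo.
Step 2: cheapest edge leaving the tree is Oslo—Seoul (12); add Seoul.
Step 3: cheapest edge leaving the tree is Lagos—Seoul (6); add Lagos.
Step 4: cheapest edge leaving the tree is Lagos—Lima (1); add Lima.
Step 5: cheapest edge leaving the tree is Lagos—Tokyo (12); add Tokyo.
MST edges: Cairo—Oslo, Oslo—Seoul, Lagos—Seoul, Lagos—Lima, Lagos—Tokyo; total weight 4+12+6+1+12 = 35.

35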